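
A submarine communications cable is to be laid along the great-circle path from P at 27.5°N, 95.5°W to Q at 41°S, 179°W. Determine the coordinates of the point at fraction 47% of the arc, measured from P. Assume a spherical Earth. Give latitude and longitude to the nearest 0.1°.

Convert each endpoint to a unit vector on the sphere (x = cos φ cos λ, y = cos φ sin λ, z = sin φ).
The central angle between the endpoints is δ = arccos(p₁·p₂) ≈ 1.800 rad (103.1°).
Interpolate at f = 0.47 with slerp weights a = sin((1−f)δ)/sin δ ≈ 0.838, b = sin(fδ)/sin δ ≈ 0.769.
p = a·p₁ + b·p₂ ≈ (-0.651, -0.750, -0.118); φ = arcsin(p_z) ≈ -6.75°, λ = atan2(p_y, p_x) ≈ -130.98°.

≈ 6.8°S, 131.0°W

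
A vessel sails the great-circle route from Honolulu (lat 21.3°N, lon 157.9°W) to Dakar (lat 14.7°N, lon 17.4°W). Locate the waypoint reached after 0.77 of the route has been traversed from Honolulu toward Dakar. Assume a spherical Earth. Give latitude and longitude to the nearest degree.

≈ lat 33°N, lon 43°W

Write both endpoints as unit vectors p₁, p₂ with components (cos φ cos λ, cos φ sin λ, sin φ).
The central angle between the endpoints is δ = arccos(p₁·p₂) ≈ 2.218 rad (127.1°).
Interpolate at f = 0.77 with slerp weights a = sin((1−f)δ)/sin δ ≈ 0.612, b = sin(fδ)/sin δ ≈ 1.242.
p = a·p₁ + b·p₂ ≈ (0.618, -0.574, 0.538); φ = arcsin(p_z) ≈ 32.52°, λ = atan2(p_y, p_x) ≈ -42.89°.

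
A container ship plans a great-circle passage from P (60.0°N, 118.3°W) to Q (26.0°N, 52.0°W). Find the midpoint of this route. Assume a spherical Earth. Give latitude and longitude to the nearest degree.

Write both endpoints as unit vectors p₁, p₂ with components (cos φ cos λ, cos φ sin λ, sin φ).
The central angle between the endpoints is δ = arccos(p₁·p₂) ≈ 0.976 rad (55.9°).
Interpolate at f = 1/2 with slerp weights a = sin((1−f)δ)/sin δ ≈ 0.566, b = sin(fδ)/sin δ ≈ 0.566.
p = a·p₁ + b·p₂ ≈ (0.179, -0.650, 0.738); φ = arcsin(p_z) ≈ 47.60°, λ = atan2(p_y, p_x) ≈ -74.60°.

≈ (48°N, 75°W)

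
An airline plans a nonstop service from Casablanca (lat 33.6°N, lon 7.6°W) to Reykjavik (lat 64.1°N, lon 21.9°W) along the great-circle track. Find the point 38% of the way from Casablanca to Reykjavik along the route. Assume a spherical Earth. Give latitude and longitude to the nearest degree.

From cos δ = sin φ₁ sin φ₂ + cos φ₁ cos φ₂ cos Δλ, the central angle is δ ≈ 0.554 rad (31.7°).
Interpolate at f = 0.38 with slerp weights a = sin((1−f)δ)/sin δ ≈ 0.640, b = sin(fδ)/sin δ ≈ 0.397.
p = a·p₁ + b·p₂ ≈ (0.689, -0.135, 0.712); φ = arcsin(p_z) ≈ 45.36°, λ = atan2(p_y, p_x) ≈ -11.10°.

≈ lat 45°N, lon 11°W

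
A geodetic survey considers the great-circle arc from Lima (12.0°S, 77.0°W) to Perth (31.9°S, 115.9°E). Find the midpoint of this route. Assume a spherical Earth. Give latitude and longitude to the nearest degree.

≈ 72°S, 129°W

Write both endpoints as unit vectors p₁, p₂ with components (cos φ cos λ, cos φ sin λ, sin φ).
The central angle between the endpoints is δ = arccos(p₁·p₂) ≈ 2.346 rad (134.4°).
Interpolate at f = 1/2 with slerp weights a = sin((1−f)δ)/sin δ ≈ 1.290, b = sin(fδ)/sin δ ≈ 1.290.
p = a·p₁ + b·p₂ ≈ (-0.195, -0.244, -0.950); φ = arcsin(p_z) ≈ -71.80°, λ = atan2(p_y, p_x) ≈ -128.53°.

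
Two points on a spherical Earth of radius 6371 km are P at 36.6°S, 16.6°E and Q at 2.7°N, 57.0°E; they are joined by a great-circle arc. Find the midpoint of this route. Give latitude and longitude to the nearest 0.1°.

Write both endpoints as unit vectors p₁, p₂ with components (cos φ cos λ, cos φ sin λ, sin φ).
The central angle between the endpoints is δ = arccos(p₁·p₂) ≈ 0.949 rad (54.4°).
Interpolate at f = 1/2 with slerp weights a = sin((1−f)δ)/sin δ ≈ 0.562, b = sin(fδ)/sin δ ≈ 0.562.
p = a·p₁ + b·p₂ ≈ (0.738, 0.600, -0.309); φ = arcsin(p_z) ≈ -17.98°, λ = atan2(p_y, p_x) ≈ 39.09°.

≈ 18.0°S, 39.1°E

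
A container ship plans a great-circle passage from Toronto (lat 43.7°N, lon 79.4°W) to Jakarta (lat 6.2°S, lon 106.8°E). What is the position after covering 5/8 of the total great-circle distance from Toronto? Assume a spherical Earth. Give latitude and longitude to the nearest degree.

≈ lat 47°N, lon 115°E

Write both endpoints as unit vectors p₁, p₂ with components (cos φ cos λ, cos φ sin λ, sin φ).
The central angle between the endpoints is δ = arccos(p₁·p₂) ≈ 2.480 rad (142.1°).
Interpolate at f = 5/8 with slerp weights a = sin((1−f)δ)/sin δ ≈ 1.305, b = sin(fδ)/sin δ ≈ 1.628.
p = a·p₁ + b·p₂ ≈ (-0.294, 0.622, 0.726); φ = arcsin(p_z) ≈ 46.55°, λ = atan2(p_y, p_x) ≈ 115.32°.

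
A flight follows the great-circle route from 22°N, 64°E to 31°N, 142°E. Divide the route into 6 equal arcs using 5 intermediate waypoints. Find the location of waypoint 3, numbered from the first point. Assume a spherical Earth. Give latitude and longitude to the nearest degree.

The haversine formula gives a central angle δ ≈ 1.204 rad (69.0°) between the endpoints.
Interpolate at f = 3/6 with slerp weights a = sin((1−f)δ)/sin δ ≈ 0.607, b = sin(fδ)/sin δ ≈ 0.607.
p = a·p₁ + b·p₂ ≈ (-0.163, 0.826, 0.540); φ = arcsin(p_z) ≈ 32.67°, λ = atan2(p_y, p_x) ≈ 101.18°.

≈ 33°N, 101°E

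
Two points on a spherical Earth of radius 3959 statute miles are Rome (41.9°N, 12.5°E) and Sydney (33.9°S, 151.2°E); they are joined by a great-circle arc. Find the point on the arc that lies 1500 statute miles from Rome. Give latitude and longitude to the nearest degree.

≈ 38°N, 41°E

Write both endpoints as unit vectors p₁, p₂ with components (cos φ cos λ, cos φ sin λ, sin φ).
The central angle between the endpoints is δ = arccos(p₁·p₂) ≈ 2.562 rad (146.8°). The total great-circle distance is δ·R ≈ 2.562 × 3959 ≈ 10142 mi, so the target fraction is f = 1500/10142 ≈ 0.148.
Interpolate at f ≈ 0.148 with slerp weights a = sin((1−f)δ)/sin δ ≈ 1.494, b = sin(fδ)/sin δ ≈ 0.675.
p = a·p₁ + b·p₂ ≈ (0.595, 0.511, 0.621); φ = arcsin(p_z) ≈ 38.40°, λ = atan2(p_y, p_x) ≈ 40.66°.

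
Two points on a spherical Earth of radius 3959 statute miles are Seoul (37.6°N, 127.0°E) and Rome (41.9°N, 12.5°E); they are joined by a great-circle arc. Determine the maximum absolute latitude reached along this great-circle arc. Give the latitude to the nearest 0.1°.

≈ 57.1°N

The great circle lies in the plane with unit normal n̂ = (p₁ × p₂)/|p₁ × p₂|.
Here n̂_z ≈ -0.544; the vertex latitude is φ_max = arccos|n̂_z| ≈ 57.1°.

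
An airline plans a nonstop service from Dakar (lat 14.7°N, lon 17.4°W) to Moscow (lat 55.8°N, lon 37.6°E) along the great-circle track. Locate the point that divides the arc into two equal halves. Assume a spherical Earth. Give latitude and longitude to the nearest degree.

≈ lat 38°N, lon 2°E

From cos δ = sin φ₁ sin φ₂ + cos φ₁ cos φ₂ cos Δλ, the central angle is δ ≈ 1.022 rad (58.6°).
Interpolate at f = 1/2 with slerp weights a = sin((1−f)δ)/sin δ ≈ 0.573, b = sin(fδ)/sin δ ≈ 0.573.
p = a·p₁ + b·p₂ ≈ (0.784, 0.031, 0.620); φ = arcsin(p_z) ≈ 38.28°, λ = atan2(p_y, p_x) ≈ 2.25°.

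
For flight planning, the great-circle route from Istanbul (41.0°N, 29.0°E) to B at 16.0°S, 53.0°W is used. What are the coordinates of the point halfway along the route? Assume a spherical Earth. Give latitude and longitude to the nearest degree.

≈ 16°N, 18°W

From cos δ = sin φ₁ sin φ₂ + cos φ₁ cos φ₂ cos Δλ, the central angle is δ ≈ 1.651 rad (94.6°).
Interpolate at f = 1/2 with slerp weights a = sin((1−f)δ)/sin δ ≈ 0.737, b = sin(fδ)/sin δ ≈ 0.737.
p = a·p₁ + b·p₂ ≈ (0.913, -0.296, 0.280); φ = arcsin(p_z) ≈ 16.29°, λ = atan2(p_y, p_x) ≈ -17.97°.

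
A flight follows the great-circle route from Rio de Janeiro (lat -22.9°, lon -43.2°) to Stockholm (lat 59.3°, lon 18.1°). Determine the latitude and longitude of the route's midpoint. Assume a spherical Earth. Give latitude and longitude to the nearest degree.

≈ lat 21°, lon -22°

Convert each endpoint to a unit vector on the sphere (x = cos φ cos λ, y = cos φ sin λ, z = sin φ).
The central angle between the endpoints is δ = arccos(p₁·p₂) ≈ 1.680 rad (96.2°).
Interpolate at f = 1/2 with slerp weights a = sin((1−f)δ)/sin δ ≈ 0.749, b = sin(fδ)/sin δ ≈ 0.749.
p = a·p₁ + b·p₂ ≈ (0.866, -0.354, 0.353); φ = arcsin(p_z) ≈ 20.64°, λ = atan2(p_y, p_x) ≈ -22.20°.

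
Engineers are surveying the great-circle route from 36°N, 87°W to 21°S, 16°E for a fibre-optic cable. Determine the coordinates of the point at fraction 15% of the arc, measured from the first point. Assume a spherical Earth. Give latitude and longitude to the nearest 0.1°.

Convert each endpoint to a unit vector on the sphere (x = cos φ cos λ, y = cos φ sin λ, z = sin φ).
The central angle between the endpoints is δ = arccos(p₁·p₂) ≈ 1.961 rad (112.4°).
Interpolate at f = 0.15 with slerp weights a = sin((1−f)δ)/sin δ ≈ 1.076, b = sin(fδ)/sin δ ≈ 0.314.
p = a·p₁ + b·p₂ ≈ (0.327, -0.789, 0.520); φ = arcsin(p_z) ≈ 31.35°, λ = atan2(p_y, p_x) ≈ -67.49°.

≈ 31.4°N, 67.5°W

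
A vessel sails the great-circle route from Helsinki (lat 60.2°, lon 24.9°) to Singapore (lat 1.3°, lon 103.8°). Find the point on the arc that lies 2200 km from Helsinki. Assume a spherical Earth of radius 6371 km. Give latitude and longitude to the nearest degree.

Write both endpoints as unit vectors p₁, p₂ with components (cos φ cos λ, cos φ sin λ, sin φ).
The central angle between the endpoints is δ = arccos(p₁·p₂) ≈ 1.455 rad (83.4°). The total great-circle distance is δ·R ≈ 1.455 × 6371 ≈ 9271 km, so the target fraction is f = 2200/9271 ≈ 0.237.
Interpolate at f ≈ 0.237 with slerp weights a = sin((1−f)δ)/sin δ ≈ 0.902, b = sin(fδ)/sin δ ≈ 0.341.
p = a·p₁ + b·p₂ ≈ (0.325, 0.520, 0.790); φ = arcsin(p_z) ≈ 52.20°, λ = atan2(p_y, p_x) ≈ 57.96°.

≈ lat 52°, lon 58°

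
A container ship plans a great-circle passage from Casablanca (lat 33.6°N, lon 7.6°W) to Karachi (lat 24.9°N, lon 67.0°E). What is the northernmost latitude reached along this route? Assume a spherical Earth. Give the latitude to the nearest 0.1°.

≈ 36.1°N

The great circle lies in the plane with unit normal n̂ = (p₁ × p₂)/|p₁ × p₂|.
Here n̂_z ≈ +0.808; the vertex latitude is φ_max = arccos|n̂_z| ≈ 36.1°.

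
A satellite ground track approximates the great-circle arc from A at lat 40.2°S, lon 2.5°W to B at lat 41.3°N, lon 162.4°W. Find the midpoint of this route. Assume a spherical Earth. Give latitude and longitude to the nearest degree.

≈ lat 3°N, lon 80°W

From cos δ = sin φ₁ sin φ₂ + cos φ₁ cos φ₂ cos Δλ, the central angle is δ ≈ 2.876 rad (164.8°).
Interpolate at f = 1/2 with slerp weights a = sin((1−f)δ)/sin δ ≈ 3.772, b = sin(fδ)/sin δ ≈ 3.772.
p = a·p₁ + b·p₂ ≈ (0.177, -0.983, 0.055); φ = arcsin(p_z) ≈ 3.15°, λ = atan2(p_y, p_x) ≈ -79.78°.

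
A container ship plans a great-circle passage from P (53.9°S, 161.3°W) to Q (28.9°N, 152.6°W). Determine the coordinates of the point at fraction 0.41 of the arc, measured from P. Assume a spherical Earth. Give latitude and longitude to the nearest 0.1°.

Convert each endpoint to a unit vector on the sphere (x = cos φ cos λ, y = cos φ sin λ, z = sin φ).
The central angle between the endpoints is δ = arccos(p₁·p₂) ≈ 1.451 rad (83.1°).
Interpolate at f = 0.41 with slerp weights a = sin((1−f)δ)/sin δ ≈ 0.761, b = sin(fδ)/sin δ ≈ 0.565.
p = a·p₁ + b·p₂ ≈ (-0.863, -0.371, -0.342); φ = arcsin(p_z) ≈ -19.99°, λ = atan2(p_y, p_x) ≈ -156.74°.

≈ (20.0°S, 156.7°W)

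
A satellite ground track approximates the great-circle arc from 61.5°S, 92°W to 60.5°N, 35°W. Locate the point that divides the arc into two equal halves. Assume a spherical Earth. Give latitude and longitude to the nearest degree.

The haversine formula gives a central angle δ ≈ 2.261 rad (129.6°) between the endpoints.
Interpolate at f = 1/2 with slerp weights a = sin((1−f)δ)/sin δ ≈ 1.173, b = sin(fδ)/sin δ ≈ 1.173.
p = a·p₁ + b·p₂ ≈ (0.454, -0.891, -0.010); φ = arcsin(p_z) ≈ -0.57°, λ = atan2(p_y, p_x) ≈ -63.01°.

≈ 1°S, 63°W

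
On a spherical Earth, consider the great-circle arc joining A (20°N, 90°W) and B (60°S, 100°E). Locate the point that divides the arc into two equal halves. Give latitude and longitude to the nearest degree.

Write both endpoints as unit vectors p₁, p₂ with components (cos φ cos λ, cos φ sin λ, sin φ).
The central angle between the endpoints is δ = arccos(p₁·p₂) ≈ 2.432 rad (139.4°).
Interpolate at f = 1/2 with slerp weights a = sin((1−f)δ)/sin δ ≈ 1.440, b = sin(fδ)/sin δ ≈ 1.440.
p = a·p₁ + b·p₂ ≈ (-0.125, -0.644, -0.755); φ = arcsin(p_z) ≈ -48.99°, λ = atan2(p_y, p_x) ≈ -100.99°.

≈ (49°S, 101°W)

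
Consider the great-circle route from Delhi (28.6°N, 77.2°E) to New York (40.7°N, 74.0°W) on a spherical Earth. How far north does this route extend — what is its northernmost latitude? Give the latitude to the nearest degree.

The great circle lies in the plane with unit normal n̂ = (p₁ × p₂)/|p₁ × p₂|.
Here n̂_z ≈ -0.333; the vertex latitude is φ_max = arccos|n̂_z| ≈ 70.5°.
Check via Clairaut: cos φ_max = |cos φ₁| · sin C = cos(28.6°)·sin(22.3°) ≈ 0.333, again giving ≈ 70.5°.

≈ 71°N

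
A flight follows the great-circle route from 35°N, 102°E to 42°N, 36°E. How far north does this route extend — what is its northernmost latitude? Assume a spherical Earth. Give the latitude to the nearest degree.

≈ 44°N

The great circle lies in the plane with unit normal n̂ = (p₁ × p₂)/|p₁ × p₂|.
Here n̂_z ≈ -0.717; the vertex latitude is φ_max = arccos|n̂_z| ≈ 44.2°.
Check via Clairaut: cos φ_max = |cos φ₁| · sin C = cos(35.0°)·sin(61.1°) ≈ 0.717, again giving ≈ 44.2°.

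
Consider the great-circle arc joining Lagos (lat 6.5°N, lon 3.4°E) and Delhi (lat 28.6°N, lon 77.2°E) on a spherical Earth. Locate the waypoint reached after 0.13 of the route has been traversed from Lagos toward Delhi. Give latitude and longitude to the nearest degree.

Convert each endpoint to a unit vector on the sphere (x = cos φ cos λ, y = cos φ sin λ, z = sin φ).
The central angle between the endpoints is δ = arccos(p₁·p₂) ≈ 1.269 rad (72.7°).
Interpolate at f = 0.13 with slerp weights a = sin((1−f)δ)/sin δ ≈ 0.935, b = sin(fδ)/sin δ ≈ 0.172.
p = a·p₁ + b·p₂ ≈ (0.961, 0.202, 0.188); φ = arcsin(p_z) ≈ 10.85°, λ = atan2(p_y, p_x) ≈ 11.89°.

≈ lat 11°N, lon 12°E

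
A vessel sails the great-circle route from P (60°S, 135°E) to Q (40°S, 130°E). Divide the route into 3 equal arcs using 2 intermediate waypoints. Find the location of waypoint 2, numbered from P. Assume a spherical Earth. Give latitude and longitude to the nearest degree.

≈ (47°S, 131°E)

The haversine formula gives a central angle δ ≈ 0.353 rad (20.2°) between the endpoints.
Interpolate at f = 2/3 with slerp weights a = sin((1−f)δ)/sin δ ≈ 0.340, b = sin(fδ)/sin δ ≈ 0.674.
p = a·p₁ + b·p₂ ≈ (-0.452, 0.516, -0.728); φ = arcsin(p_z) ≈ -46.69°, λ = atan2(p_y, p_x) ≈ 131.24°.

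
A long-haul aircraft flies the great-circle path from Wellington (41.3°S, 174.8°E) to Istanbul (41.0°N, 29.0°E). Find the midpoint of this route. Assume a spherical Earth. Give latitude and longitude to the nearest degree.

≈ 1°S, 101°E

Write both endpoints as unit vectors p₁, p₂ with components (cos φ cos λ, cos φ sin λ, sin φ).
The central angle between the endpoints is δ = arccos(p₁·p₂) ≈ 2.695 rad (154.4°).
Interpolate at f = 1/2 with slerp weights a = sin((1−f)δ)/sin δ ≈ 2.258, b = sin(fδ)/sin δ ≈ 2.258.
p = a·p₁ + b·p₂ ≈ (-0.199, 0.980, -0.009); φ = arcsin(p_z) ≈ -0.51°, λ = atan2(p_y, p_x) ≈ 101.47°.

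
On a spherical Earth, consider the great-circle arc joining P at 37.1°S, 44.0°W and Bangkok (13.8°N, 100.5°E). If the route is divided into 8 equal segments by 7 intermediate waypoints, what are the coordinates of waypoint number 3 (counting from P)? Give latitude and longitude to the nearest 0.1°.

Convert each endpoint to a unit vector on the sphere (x = cos φ cos λ, y = cos φ sin λ, z = sin φ).
The central angle between the endpoints is δ = arccos(p₁·p₂) ≈ 2.457 rad (140.8°).
Interpolate at f = 3/8 with slerp weights a = sin((1−f)δ)/sin δ ≈ 1.580, b = sin(fδ)/sin δ ≈ 1.259.
p = a·p₁ + b·p₂ ≈ (0.684, 0.327, -0.653); φ = arcsin(p_z) ≈ -40.74°, λ = atan2(p_y, p_x) ≈ 25.55°.

≈ 40.7°S, 25.5°E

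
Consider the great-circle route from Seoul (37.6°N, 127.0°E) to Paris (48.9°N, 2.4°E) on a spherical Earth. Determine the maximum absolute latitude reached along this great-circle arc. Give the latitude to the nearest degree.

≈ 64°N

The great circle lies in the plane with unit normal n̂ = (p₁ × p₂)/|p₁ × p₂|.
Here n̂_z ≈ -0.435; the vertex latitude is φ_max = arccos|n̂_z| ≈ 64.2°.
Check via Clairaut: cos φ_max = |cos φ₁| · sin C = cos(37.6°)·sin(33.3°) ≈ 0.435, again giving ≈ 64.2°.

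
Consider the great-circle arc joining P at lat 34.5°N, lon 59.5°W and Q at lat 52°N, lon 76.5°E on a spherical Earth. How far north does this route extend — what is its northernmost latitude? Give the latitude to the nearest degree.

The great circle lies in the plane with unit normal n̂ = (p₁ × p₂)/|p₁ × p₂|.
Here n̂_z ≈ +0.354; the vertex latitude is φ_max = arccos|n̂_z| ≈ 69.3°.

≈ 69°N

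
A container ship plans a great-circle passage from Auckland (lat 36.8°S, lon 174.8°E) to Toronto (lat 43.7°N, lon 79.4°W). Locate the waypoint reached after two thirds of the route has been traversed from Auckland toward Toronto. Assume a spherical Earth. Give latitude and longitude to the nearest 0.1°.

≈ lat 20.6°N, lon 121.2°W

Write both endpoints as unit vectors p₁, p₂ with components (cos φ cos λ, cos φ sin λ, sin φ).
The central angle between the endpoints is δ = arccos(p₁·p₂) ≈ 2.179 rad (124.9°).
Interpolate at f = 2/3 with slerp weights a = sin((1−f)δ)/sin δ ≈ 0.809, b = sin(fδ)/sin δ ≈ 1.210.
p = a·p₁ + b·p₂ ≈ (-0.484, -0.801, 0.351); φ = arcsin(p_z) ≈ 20.56°, λ = atan2(p_y, p_x) ≈ -121.16°.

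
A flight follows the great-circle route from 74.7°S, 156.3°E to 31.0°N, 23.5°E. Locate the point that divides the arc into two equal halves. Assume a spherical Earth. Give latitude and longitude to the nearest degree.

≈ 33°S, 39°E

The haversine formula gives a central angle δ ≈ 2.279 rad (130.6°) between the endpoints.
Interpolate at f = 1/2 with slerp weights a = sin((1−f)δ)/sin δ ≈ 1.196, b = sin(fδ)/sin δ ≈ 1.196.
p = a·p₁ + b·p₂ ≈ (0.651, 0.536, -0.538); φ = arcsin(p_z) ≈ -32.52°, λ = atan2(p_y, p_x) ≈ 39.44°.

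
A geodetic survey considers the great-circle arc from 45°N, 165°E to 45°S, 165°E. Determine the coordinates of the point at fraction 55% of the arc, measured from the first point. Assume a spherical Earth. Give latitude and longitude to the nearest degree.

≈ 5°S, 165°E

Convert each endpoint to a unit vector on the sphere (x = cos φ cos λ, y = cos φ sin λ, z = sin φ).
The central angle between the endpoints is δ = arccos(p₁·p₂) ≈ 1.571 rad (90.0°).
Interpolate at f = 0.55 with slerp weights a = sin((1−f)δ)/sin δ ≈ 0.649, b = sin(fδ)/sin δ ≈ 0.760.
p = a·p₁ + b·p₂ ≈ (-0.963, 0.258, -0.078); φ = arcsin(p_z) ≈ -4.50°, λ = atan2(p_y, p_x) ≈ 165.00°.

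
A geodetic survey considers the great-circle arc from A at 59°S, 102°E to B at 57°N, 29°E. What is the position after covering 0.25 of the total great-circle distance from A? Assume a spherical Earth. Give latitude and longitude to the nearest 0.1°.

≈ 31.4°S, 76.9°E

Write both endpoints as unit vectors p₁, p₂ with components (cos φ cos λ, cos φ sin λ, sin φ).
The central angle between the endpoints is δ = arccos(p₁·p₂) ≈ 2.261 rad (129.6°).
Interpolate at f = 0.25 with slerp weights a = sin((1−f)δ)/sin δ ≈ 1.287, b = sin(fδ)/sin δ ≈ 0.695.
p = a·p₁ + b·p₂ ≈ (0.193, 0.832, -0.520); φ = arcsin(p_z) ≈ -31.36°, λ = atan2(p_y, p_x) ≈ 76.93°.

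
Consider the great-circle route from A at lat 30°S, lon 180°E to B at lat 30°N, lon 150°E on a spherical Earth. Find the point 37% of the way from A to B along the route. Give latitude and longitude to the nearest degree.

≈ lat 8°S, lon 169°E

Convert each endpoint to a unit vector on the sphere (x = cos φ cos λ, y = cos φ sin λ, z = sin φ).
The central angle between the endpoints is δ = arccos(p₁·p₂) ≈ 1.160 rad (66.5°).
Interpolate at f = 0.37 with slerp weights a = sin((1−f)δ)/sin δ ≈ 0.728, b = sin(fδ)/sin δ ≈ 0.454.
p = a·p₁ + b·p₂ ≈ (-0.971, 0.197, -0.137); φ = arcsin(p_z) ≈ -7.88°, λ = atan2(p_y, p_x) ≈ 168.56°.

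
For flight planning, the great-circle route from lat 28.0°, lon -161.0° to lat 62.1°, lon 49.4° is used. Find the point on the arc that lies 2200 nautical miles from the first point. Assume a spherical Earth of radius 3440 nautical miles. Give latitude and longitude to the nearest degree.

≈ lat 63°, lon -179°

From cos δ = sin φ₁ sin φ₂ + cos φ₁ cos φ₂ cos Δλ, the central angle is δ ≈ 1.512 rad (86.6°). The total great-circle distance is δ·R ≈ 1.512 × 3440 ≈ 5202 nmi, so the target fraction is f = 2200/5202 ≈ 0.423.
Interpolate at f ≈ 0.423 with slerp weights a = sin((1−f)δ)/sin δ ≈ 0.767, b = sin(fδ)/sin δ ≈ 0.598.
p = a·p₁ + b·p₂ ≈ (-0.459, -0.008, 0.889); φ = arcsin(p_z) ≈ 62.70°, λ = atan2(p_y, p_x) ≈ -178.98°.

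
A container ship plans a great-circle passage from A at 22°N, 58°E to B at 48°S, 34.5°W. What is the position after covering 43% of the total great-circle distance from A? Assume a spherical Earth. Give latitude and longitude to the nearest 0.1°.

Write both endpoints as unit vectors p₁, p₂ with components (cos φ cos λ, cos φ sin λ, sin φ).
The central angle between the endpoints is δ = arccos(p₁·p₂) ≈ 1.881 rad (107.8°).
Interpolate at f = 0.43 with slerp weights a = sin((1−f)δ)/sin δ ≈ 0.922, b = sin(fδ)/sin δ ≈ 0.760.
p = a·p₁ + b·p₂ ≈ (0.872, 0.437, -0.219); φ = arcsin(p_z) ≈ -12.66°, λ = atan2(p_y, p_x) ≈ 26.63°.

≈ 12.7°S, 26.6°E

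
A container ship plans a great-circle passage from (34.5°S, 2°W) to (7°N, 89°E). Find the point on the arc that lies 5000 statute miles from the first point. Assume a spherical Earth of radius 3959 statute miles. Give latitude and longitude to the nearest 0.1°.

≈ (5.8°S, 70.5°E)

The haversine formula gives a central angle δ ≈ 1.654 rad (94.8°) between the endpoints. The total great-circle distance is δ·R ≈ 1.654 × 3959 ≈ 6549 mi, so the target fraction is f = 5000/6549 ≈ 0.763.
Interpolate at f ≈ 0.763 with slerp weights a = sin((1−f)δ)/sin δ ≈ 0.383, b = sin(fδ)/sin δ ≈ 0.956.
p = a·p₁ + b·p₂ ≈ (0.332, 0.938, -0.100); φ = arcsin(p_z) ≈ -5.75°, λ = atan2(p_y, p_x) ≈ 70.52°.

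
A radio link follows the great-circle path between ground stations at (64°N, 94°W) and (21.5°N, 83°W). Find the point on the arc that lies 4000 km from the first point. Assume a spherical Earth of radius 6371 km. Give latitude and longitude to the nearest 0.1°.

Convert each endpoint to a unit vector on the sphere (x = cos φ cos λ, y = cos φ sin λ, z = sin φ).
The central angle between the endpoints is δ = arccos(p₁·p₂) ≈ 0.753 rad (43.1°). The total great-circle distance is δ·R ≈ 0.753 × 6371 ≈ 4796 km, so the target fraction is f = 4000/4796 ≈ 0.834.
Interpolate at f ≈ 0.834 with slerp weights a = sin((1−f)δ)/sin δ ≈ 0.182, b = sin(fδ)/sin δ ≈ 0.859.
p = a·p₁ + b·p₂ ≈ (0.092, -0.873, 0.479); φ = arcsin(p_z) ≈ 28.60°, λ = atan2(p_y, p_x) ≈ -84.00°.

≈ (28.6°N, 84.0°W)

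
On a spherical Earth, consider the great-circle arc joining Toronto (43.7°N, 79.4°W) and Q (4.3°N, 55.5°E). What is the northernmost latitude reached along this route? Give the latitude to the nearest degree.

≈ 55°N

The great circle lies in the plane with unit normal n̂ = (p₁ × p₂)/|p₁ × p₂|.
Here n̂_z ≈ +0.574; the vertex latitude is φ_max = arccos|n̂_z| ≈ 55.0°.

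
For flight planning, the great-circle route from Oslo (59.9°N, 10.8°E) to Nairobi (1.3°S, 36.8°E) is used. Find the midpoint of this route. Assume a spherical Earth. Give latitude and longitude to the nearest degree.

The haversine formula gives a central angle δ ≈ 1.125 rad (64.5°) between the endpoints.
Interpolate at f = 1/2 with slerp weights a = sin((1−f)δ)/sin δ ≈ 0.591, b = sin(fδ)/sin δ ≈ 0.591.
p = a·p₁ + b·p₂ ≈ (0.764, 0.410, 0.498); φ = arcsin(p_z) ≈ 29.87°, λ = atan2(p_y, p_x) ≈ 28.18°.

≈ 30°N, 28°E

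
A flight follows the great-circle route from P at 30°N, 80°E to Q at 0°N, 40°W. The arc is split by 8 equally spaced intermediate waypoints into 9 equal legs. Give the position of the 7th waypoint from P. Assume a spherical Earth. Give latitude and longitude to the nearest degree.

Write both endpoints as unit vectors p₁, p₂ with components (cos φ cos λ, cos φ sin λ, sin φ).
The central angle between the endpoints is δ = arccos(p₁·p₂) ≈ 2.019 rad (115.7°).
Interpolate at f = 7/9 with slerp weights a = sin((1−f)δ)/sin δ ≈ 0.481, b = sin(fδ)/sin δ ≈ 1.109.
p = a·p₁ + b·p₂ ≈ (0.922, -0.303, 0.241); φ = arcsin(p_z) ≈ 13.92°, λ = atan2(p_y, p_x) ≈ -18.18°.

≈ 14°N, 18°W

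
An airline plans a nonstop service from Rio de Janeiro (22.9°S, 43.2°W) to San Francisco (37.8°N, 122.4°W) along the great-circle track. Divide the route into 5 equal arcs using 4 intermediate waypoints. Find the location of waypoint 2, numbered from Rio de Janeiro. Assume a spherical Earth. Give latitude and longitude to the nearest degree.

≈ (3°N, 72°W)

The haversine formula gives a central angle δ ≈ 1.673 rad (95.9°) between the endpoints.
Interpolate at f = 2/5 with slerp weights a = sin((1−f)δ)/sin δ ≈ 0.848, b = sin(fδ)/sin δ ≈ 0.624.
p = a·p₁ + b·p₂ ≈ (0.305, -0.951, 0.052); φ = arcsin(p_z) ≈ 3.00°, λ = atan2(p_y, p_x) ≈ -72.19°.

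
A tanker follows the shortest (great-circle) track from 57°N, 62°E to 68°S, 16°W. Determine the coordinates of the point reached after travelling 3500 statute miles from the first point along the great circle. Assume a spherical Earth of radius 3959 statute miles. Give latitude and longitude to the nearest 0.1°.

Write both endpoints as unit vectors p₁, p₂ with components (cos φ cos λ, cos φ sin λ, sin φ).
The central angle between the endpoints is δ = arccos(p₁·p₂) ≈ 2.397 rad (137.3°). The total great-circle distance is δ·R ≈ 2.397 × 3959 ≈ 9489 mi, so the target fraction is f = 3500/9489 ≈ 0.369.
Interpolate at f ≈ 0.369 with slerp weights a = sin((1−f)δ)/sin δ ≈ 1.473, b = sin(fδ)/sin δ ≈ 1.141.
p = a·p₁ + b·p₂ ≈ (0.787, 0.590, 0.177); φ = arcsin(p_z) ≈ 10.22°, λ = atan2(p_y, p_x) ≈ 36.87°.

≈ 10.2°N, 36.9°E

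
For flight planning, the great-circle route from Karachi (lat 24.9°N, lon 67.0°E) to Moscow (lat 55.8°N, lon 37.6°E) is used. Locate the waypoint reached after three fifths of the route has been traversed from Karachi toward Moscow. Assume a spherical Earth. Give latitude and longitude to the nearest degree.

≈ lat 44°N, lon 53°E

From cos δ = sin φ₁ sin φ₂ + cos φ₁ cos φ₂ cos Δλ, the central angle is δ ≈ 0.656 rad (37.6°).
Interpolate at f = 3/5 with slerp weights a = sin((1−f)δ)/sin δ ≈ 0.425, b = sin(fδ)/sin δ ≈ 0.629.
p = a·p₁ + b·p₂ ≈ (0.431, 0.571, 0.699); φ = arcsin(p_z) ≈ 44.35°, λ = atan2(p_y, p_x) ≈ 52.96°.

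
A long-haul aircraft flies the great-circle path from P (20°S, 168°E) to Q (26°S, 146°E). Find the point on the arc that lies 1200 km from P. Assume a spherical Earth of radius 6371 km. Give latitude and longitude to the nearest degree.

Write both endpoints as unit vectors p₁, p₂ with components (cos φ cos λ, cos φ sin λ, sin φ).
The central angle between the endpoints is δ = arccos(p₁·p₂) ≈ 0.368 rad (21.1°). The total great-circle distance is δ·R ≈ 0.368 × 6371 ≈ 2345 km, so the target fraction is f = 1200/2345 ≈ 0.512.
Interpolate at f ≈ 0.512 with slerp weights a = sin((1−f)δ)/sin δ ≈ 0.497, b = sin(fδ)/sin δ ≈ 0.520.
p = a·p₁ + b·p₂ ≈ (-0.844, 0.359, -0.398); φ = arcsin(p_z) ≈ -23.46°, λ = atan2(p_y, p_x) ≈ 156.99°.

≈ (23°S, 157°E)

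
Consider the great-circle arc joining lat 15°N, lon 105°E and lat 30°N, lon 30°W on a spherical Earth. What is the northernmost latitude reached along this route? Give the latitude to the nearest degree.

≈ 48°N

The great circle lies in the plane with unit normal n̂ = (p₁ × p₂)/|p₁ × p₂|.
Here n̂_z ≈ -0.667; the vertex latitude is φ_max = arccos|n̂_z| ≈ 48.2°.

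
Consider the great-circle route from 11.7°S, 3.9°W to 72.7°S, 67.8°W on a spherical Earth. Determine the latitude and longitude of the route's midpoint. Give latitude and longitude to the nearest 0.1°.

≈ 45.4°S, 17.4°W

Write both endpoints as unit vectors p₁, p₂ with components (cos φ cos λ, cos φ sin λ, sin φ).
The central angle between the endpoints is δ = arccos(p₁·p₂) ≈ 1.243 rad (71.2°).
Interpolate at f = 1/2 with slerp weights a = sin((1−f)δ)/sin δ ≈ 0.615, b = sin(fδ)/sin δ ≈ 0.615.
p = a·p₁ + b·p₂ ≈ (0.670, -0.210, -0.712); φ = arcsin(p_z) ≈ -45.39°, λ = atan2(p_y, p_x) ≈ -17.43°.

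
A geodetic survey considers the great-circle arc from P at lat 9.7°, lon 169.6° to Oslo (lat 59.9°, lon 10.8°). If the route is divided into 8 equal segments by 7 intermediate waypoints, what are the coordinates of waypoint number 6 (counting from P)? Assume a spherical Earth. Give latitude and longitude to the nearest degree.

Convert each endpoint to a unit vector on the sphere (x = cos φ cos λ, y = cos φ sin λ, z = sin φ).
The central angle between the endpoints is δ = arccos(p₁·p₂) ≈ 1.891 rad (108.4°).
Interpolate at f = 6/8 with slerp weights a = sin((1−f)δ)/sin δ ≈ 0.480, b = sin(fδ)/sin δ ≈ 1.041.
p = a·p₁ + b·p₂ ≈ (0.048, 0.183, 0.982); φ = arcsin(p_z) ≈ 79.08°, λ = atan2(p_y, p_x) ≈ 75.37°.

≈ lat 79°, lon 75°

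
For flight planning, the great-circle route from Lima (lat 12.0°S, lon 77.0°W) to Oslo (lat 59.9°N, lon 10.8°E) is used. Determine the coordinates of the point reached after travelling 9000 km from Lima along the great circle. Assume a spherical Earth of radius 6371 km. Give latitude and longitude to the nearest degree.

≈ lat 53°N, lon 20°W

The haversine formula gives a central angle δ ≈ 1.733 rad (99.3°) between the endpoints. The total great-circle distance is δ·R ≈ 1.733 × 6371 ≈ 11038 km, so the target fraction is f = 9000/11038 ≈ 0.815.
Interpolate at f ≈ 0.815 with slerp weights a = sin((1−f)δ)/sin δ ≈ 0.319, b = sin(fδ)/sin δ ≈ 1.001.
p = a·p₁ + b·p₂ ≈ (0.563, -0.210, 0.799); φ = arcsin(p_z) ≈ 53.07°, λ = atan2(p_y, p_x) ≈ -20.42°.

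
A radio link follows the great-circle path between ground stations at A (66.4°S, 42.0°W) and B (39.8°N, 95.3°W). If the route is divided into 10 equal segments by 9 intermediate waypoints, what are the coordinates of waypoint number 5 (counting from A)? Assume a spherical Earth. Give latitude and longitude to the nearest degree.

≈ (15°S, 78°W)

From cos δ = sin φ₁ sin φ₂ + cos φ₁ cos φ₂ cos Δλ, the central angle is δ ≈ 1.985 rad (113.8°).
Interpolate at f = 5/10 with slerp weights a = sin((1−f)δ)/sin δ ≈ 0.915, b = sin(fδ)/sin δ ≈ 0.915.
p = a·p₁ + b·p₂ ≈ (0.207, -0.945, -0.253); φ = arcsin(p_z) ≈ -14.64°, λ = atan2(p_y, p_x) ≈ -77.63°.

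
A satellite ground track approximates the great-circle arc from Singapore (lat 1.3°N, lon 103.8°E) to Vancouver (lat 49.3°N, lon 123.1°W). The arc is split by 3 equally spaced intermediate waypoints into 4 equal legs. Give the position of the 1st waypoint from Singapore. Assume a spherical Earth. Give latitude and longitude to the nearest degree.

≈ lat 25°N, lon 120°E

Convert each endpoint to a unit vector on the sphere (x = cos φ cos λ, y = cos φ sin λ, z = sin φ).
The central angle between the endpoints is δ = arccos(p₁·p₂) ≈ 2.013 rad (115.4°).
Interpolate at f = 1/4 with slerp weights a = sin((1−f)δ)/sin δ ≈ 1.105, b = sin(fδ)/sin δ ≈ 0.534.
p = a·p₁ + b·p₂ ≈ (-0.453, 0.781, 0.430); φ = arcsin(p_z) ≈ 25.45°, λ = atan2(p_y, p_x) ≈ 120.15°.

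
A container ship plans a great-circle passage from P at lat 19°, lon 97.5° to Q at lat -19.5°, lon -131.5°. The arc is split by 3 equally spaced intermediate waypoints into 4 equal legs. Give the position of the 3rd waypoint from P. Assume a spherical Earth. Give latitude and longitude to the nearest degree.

Write both endpoints as unit vectors p₁, p₂ with components (cos φ cos λ, cos φ sin λ, sin φ).
The central angle between the endpoints is δ = arccos(p₁·p₂) ≈ 2.337 rad (133.9°).
Interpolate at f = 3/4 with slerp weights a = sin((1−f)δ)/sin δ ≈ 0.766, b = sin(fδ)/sin δ ≈ 1.365.
p = a·p₁ + b·p₂ ≈ (-0.947, -0.246, -0.206); φ = arcsin(p_z) ≈ -11.91°, λ = atan2(p_y, p_x) ≈ -165.44°.

≈ lat -12°, lon -165°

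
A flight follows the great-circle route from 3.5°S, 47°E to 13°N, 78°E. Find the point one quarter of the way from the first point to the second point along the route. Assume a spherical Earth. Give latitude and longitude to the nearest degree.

≈ 1°N, 55°E

Convert each endpoint to a unit vector on the sphere (x = cos φ cos λ, y = cos φ sin λ, z = sin φ).
The central angle between the endpoints is δ = arccos(p₁·p₂) ≈ 0.610 rad (34.9°).
Interpolate at f = 1/4 with slerp weights a = sin((1−f)δ)/sin δ ≈ 0.771, b = sin(fδ)/sin δ ≈ 0.265.
p = a·p₁ + b·p₂ ≈ (0.579, 0.816, 0.013); φ = arcsin(p_z) ≈ 0.72°, λ = atan2(p_y, p_x) ≈ 54.65°.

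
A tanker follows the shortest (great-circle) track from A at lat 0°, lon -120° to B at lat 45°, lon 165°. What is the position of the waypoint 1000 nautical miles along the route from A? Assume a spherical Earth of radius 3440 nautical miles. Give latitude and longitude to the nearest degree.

≈ lat 12°, lon -132°

From cos δ = sin φ₁ sin φ₂ + cos φ₁ cos φ₂ cos Δλ, the central angle is δ ≈ 1.387 rad (79.5°). The total great-circle distance is δ·R ≈ 1.387 × 3440 ≈ 4770 nmi, so the target fraction is f = 1000/4770 ≈ 0.210.
Interpolate at f ≈ 0.210 with slerp weights a = sin((1−f)δ)/sin δ ≈ 0.905, b = sin(fδ)/sin δ ≈ 0.292.
p = a·p₁ + b·p₂ ≈ (-0.651, -0.730, 0.206); φ = arcsin(p_z) ≈ 11.90°, λ = atan2(p_y, p_x) ≈ -131.74°.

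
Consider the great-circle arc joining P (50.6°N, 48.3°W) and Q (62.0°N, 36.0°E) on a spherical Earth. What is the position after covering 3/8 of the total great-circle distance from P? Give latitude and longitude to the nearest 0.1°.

≈ (61.2°N, 24.9°W)

Write both endpoints as unit vectors p₁, p₂ with components (cos φ cos λ, cos φ sin λ, sin φ).
The central angle between the endpoints is δ = arccos(p₁·p₂) ≈ 0.779 rad (44.6°).
Interpolate at f = 3/8 with slerp weights a = sin((1−f)δ)/sin δ ≈ 0.666, b = sin(fδ)/sin δ ≈ 0.410.
p = a·p₁ + b·p₂ ≈ (0.437, -0.202, 0.876); φ = arcsin(p_z) ≈ 61.22°, λ = atan2(p_y, p_x) ≈ -24.87°.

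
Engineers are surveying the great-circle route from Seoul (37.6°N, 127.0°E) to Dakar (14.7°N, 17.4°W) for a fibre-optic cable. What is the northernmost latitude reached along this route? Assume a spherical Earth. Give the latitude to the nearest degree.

≈ 60°N

The great circle lies in the plane with unit normal n̂ = (p₁ × p₂)/|p₁ × p₂|.
Here n̂_z ≈ -0.505; the vertex latitude is φ_max = arccos|n̂_z| ≈ 59.7°.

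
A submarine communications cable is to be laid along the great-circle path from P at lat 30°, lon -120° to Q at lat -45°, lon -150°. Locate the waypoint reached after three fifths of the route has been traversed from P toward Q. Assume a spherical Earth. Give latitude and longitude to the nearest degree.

≈ lat -15°, lon -136°

Write both endpoints as unit vectors p₁, p₂ with components (cos φ cos λ, cos φ sin λ, sin φ).
The central angle between the endpoints is δ = arccos(p₁·p₂) ≈ 1.393 rad (79.8°).
Interpolate at f = 3/5 with slerp weights a = sin((1−f)δ)/sin δ ≈ 0.537, b = sin(fδ)/sin δ ≈ 0.754.
p = a·p₁ + b·p₂ ≈ (-0.694, -0.669, -0.264); φ = arcsin(p_z) ≈ -15.33°, λ = atan2(p_y, p_x) ≈ -136.04°.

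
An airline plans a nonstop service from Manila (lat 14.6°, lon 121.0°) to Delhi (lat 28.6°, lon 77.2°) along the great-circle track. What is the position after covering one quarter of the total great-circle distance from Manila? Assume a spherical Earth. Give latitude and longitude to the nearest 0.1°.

≈ lat 19.1°, lon 110.9°

Write both endpoints as unit vectors p₁, p₂ with components (cos φ cos λ, cos φ sin λ, sin φ).
The central angle between the endpoints is δ = arccos(p₁·p₂) ≈ 0.747 rad (42.8°).
Interpolate at f = 1/4 with slerp weights a = sin((1−f)δ)/sin δ ≈ 0.782, b = sin(fδ)/sin δ ≈ 0.273.
p = a·p₁ + b·p₂ ≈ (-0.337, 0.883, 0.328); φ = arcsin(p_z) ≈ 19.14°, λ = atan2(p_y, p_x) ≈ 110.88°.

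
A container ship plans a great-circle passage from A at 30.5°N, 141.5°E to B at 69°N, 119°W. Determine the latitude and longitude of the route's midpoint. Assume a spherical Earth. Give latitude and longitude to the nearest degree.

The haversine formula gives a central angle δ ≈ 1.134 rad (65.0°) between the endpoints.
Interpolate at f = 1/2 with slerp weights a = sin((1−f)δ)/sin δ ≈ 0.593, b = sin(fδ)/sin δ ≈ 0.593.
p = a·p₁ + b·p₂ ≈ (-0.503, 0.132, 0.854); φ = arcsin(p_z) ≈ 58.68°, λ = atan2(p_y, p_x) ≈ 165.27°.

≈ 59°N, 165°E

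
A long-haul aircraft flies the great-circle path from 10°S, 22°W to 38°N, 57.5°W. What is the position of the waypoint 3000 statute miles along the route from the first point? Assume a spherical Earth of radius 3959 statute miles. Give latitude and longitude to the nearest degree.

Write both endpoints as unit vectors p₁, p₂ with components (cos φ cos λ, cos φ sin λ, sin φ).
The central angle between the endpoints is δ = arccos(p₁·p₂) ≈ 1.018 rad (58.3°). The total great-circle distance is δ·R ≈ 1.018 × 3959 ≈ 4031 mi, so the target fraction is f = 3000/4031 ≈ 0.744.
Interpolate at f ≈ 0.744 with slerp weights a = sin((1−f)δ)/sin δ ≈ 0.303, b = sin(fδ)/sin δ ≈ 0.807.
p = a·p₁ + b·p₂ ≈ (0.618, -0.648, 0.445); φ = arcsin(p_z) ≈ 26.40°, λ = atan2(p_y, p_x) ≈ -46.36°.

≈ 26°N, 46°W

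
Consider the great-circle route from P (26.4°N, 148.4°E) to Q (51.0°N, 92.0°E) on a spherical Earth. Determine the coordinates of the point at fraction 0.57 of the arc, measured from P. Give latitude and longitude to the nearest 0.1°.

≈ (43.9°N, 121.6°E)

From cos δ = sin φ₁ sin φ₂ + cos φ₁ cos φ₂ cos Δλ, the central angle is δ ≈ 0.853 rad (48.9°).
Interpolate at f = 0.57 with slerp weights a = sin((1−f)δ)/sin δ ≈ 0.476, b = sin(fδ)/sin δ ≈ 0.620.
p = a·p₁ + b·p₂ ≈ (-0.377, 0.614, 0.694); φ = arcsin(p_z) ≈ 43.93°, λ = atan2(p_y, p_x) ≈ 121.56°.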